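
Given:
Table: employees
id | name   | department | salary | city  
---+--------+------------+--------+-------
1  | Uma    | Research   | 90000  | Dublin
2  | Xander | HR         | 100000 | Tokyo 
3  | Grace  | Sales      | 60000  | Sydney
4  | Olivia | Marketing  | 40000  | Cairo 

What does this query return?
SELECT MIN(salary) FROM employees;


Salaries: 90000, 100000, 60000, 40000
MIN = 40000

40000


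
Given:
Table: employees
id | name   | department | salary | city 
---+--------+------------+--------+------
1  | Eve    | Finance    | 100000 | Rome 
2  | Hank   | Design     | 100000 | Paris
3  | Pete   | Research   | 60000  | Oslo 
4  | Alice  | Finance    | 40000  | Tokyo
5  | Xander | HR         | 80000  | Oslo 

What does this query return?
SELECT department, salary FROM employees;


Projecting columns: department, salary

5 rows:
Finance, 100000
Design, 100000
Research, 60000
Finance, 40000
HR, 80000


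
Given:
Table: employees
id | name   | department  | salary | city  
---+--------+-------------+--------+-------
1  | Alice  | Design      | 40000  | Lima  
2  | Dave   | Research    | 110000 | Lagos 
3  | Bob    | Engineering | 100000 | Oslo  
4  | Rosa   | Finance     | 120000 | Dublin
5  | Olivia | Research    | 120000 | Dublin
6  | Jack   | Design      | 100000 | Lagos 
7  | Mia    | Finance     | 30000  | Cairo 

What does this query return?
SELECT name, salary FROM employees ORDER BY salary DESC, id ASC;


Sorting by salary DESC, then id ASC for ties

7 rows:
Rosa, 120000
Olivia, 120000
Dave, 110000
Bob, 100000
Jack, 100000
Alice, 40000
Mia, 30000


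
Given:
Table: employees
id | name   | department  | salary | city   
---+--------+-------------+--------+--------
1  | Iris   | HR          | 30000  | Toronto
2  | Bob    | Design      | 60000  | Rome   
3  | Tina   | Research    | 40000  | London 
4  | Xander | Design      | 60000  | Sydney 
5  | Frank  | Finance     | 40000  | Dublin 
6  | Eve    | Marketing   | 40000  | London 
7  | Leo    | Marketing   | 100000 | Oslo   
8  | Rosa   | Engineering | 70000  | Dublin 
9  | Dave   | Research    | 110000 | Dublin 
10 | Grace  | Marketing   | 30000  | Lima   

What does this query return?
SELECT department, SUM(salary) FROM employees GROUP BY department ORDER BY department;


Summing salary within each department:
  Design: 60000 + 60000 = 120000
  Engineering: 70000 = 70000
  Finance: 40000 = 40000
  HR: 30000 = 30000
  Marketing: 40000 + 100000 + 30000 = 170000
  Research: 40000 + 110000 = 150000


6 groups:
Design, 120000
Engineering, 70000
Finance, 40000
HR, 30000
Marketing, 170000
Research, 150000


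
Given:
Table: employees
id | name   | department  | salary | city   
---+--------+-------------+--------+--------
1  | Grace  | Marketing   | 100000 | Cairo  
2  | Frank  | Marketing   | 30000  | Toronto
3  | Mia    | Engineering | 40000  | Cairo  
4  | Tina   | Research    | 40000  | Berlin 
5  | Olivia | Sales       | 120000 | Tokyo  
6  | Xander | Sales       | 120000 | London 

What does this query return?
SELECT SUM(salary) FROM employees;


SUM(salary) = 100000 + 30000 + 40000 + 40000 + 120000 + 120000 = 450000

450000


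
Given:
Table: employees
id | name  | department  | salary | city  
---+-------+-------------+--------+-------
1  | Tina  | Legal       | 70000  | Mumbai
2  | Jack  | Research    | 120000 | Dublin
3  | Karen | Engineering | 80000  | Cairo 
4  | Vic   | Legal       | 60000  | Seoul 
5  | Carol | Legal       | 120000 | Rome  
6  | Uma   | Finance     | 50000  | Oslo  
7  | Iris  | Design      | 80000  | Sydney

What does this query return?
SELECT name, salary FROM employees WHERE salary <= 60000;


Filtering: salary <= 60000
Matching: 2 rows

2 rows:
Vic, 60000
Uma, 50000


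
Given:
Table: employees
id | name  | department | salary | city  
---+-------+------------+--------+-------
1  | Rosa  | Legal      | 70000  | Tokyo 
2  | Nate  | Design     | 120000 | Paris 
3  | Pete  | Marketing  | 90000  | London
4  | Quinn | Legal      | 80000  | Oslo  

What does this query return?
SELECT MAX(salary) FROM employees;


Salaries: 70000, 120000, 90000, 80000
MAX = 120000

120000


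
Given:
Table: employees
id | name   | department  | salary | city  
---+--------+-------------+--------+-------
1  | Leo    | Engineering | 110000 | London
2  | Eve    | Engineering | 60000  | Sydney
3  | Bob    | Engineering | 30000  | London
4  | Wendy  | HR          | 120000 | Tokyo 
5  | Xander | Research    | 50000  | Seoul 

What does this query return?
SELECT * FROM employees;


SELECT * returns all 5 rows with all columns

5 rows:
1, Leo, Engineering, 110000, London
2, Eve, Engineering, 60000, Sydney
3, Bob, Engineering, 30000, London
4, Wendy, HR, 120000, Tokyo
5, Xander, Research, 50000, Seoul


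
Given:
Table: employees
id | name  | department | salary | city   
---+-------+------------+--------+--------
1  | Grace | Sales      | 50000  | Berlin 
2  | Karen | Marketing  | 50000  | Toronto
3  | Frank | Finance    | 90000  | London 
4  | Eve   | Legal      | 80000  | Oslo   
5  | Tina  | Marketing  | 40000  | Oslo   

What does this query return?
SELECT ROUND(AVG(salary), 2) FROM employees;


SUM(salary) = 310000
COUNT = 5
ROUND(AVG, 2) = ROUND(310000 / 5, 2) = 62000.0

62000.0


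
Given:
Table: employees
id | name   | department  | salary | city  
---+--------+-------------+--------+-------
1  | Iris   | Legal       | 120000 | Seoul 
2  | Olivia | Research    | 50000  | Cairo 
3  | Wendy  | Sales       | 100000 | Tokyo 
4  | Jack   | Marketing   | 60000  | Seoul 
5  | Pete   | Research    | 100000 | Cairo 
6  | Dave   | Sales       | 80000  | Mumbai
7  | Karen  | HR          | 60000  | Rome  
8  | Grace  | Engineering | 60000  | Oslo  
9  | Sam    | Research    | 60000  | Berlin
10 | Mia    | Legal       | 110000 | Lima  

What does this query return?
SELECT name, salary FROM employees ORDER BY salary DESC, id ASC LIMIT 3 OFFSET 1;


Sort by salary DESC (id ASC tiebreak), then skip 1 and take 3
Rows 2 through 4

3 rows:
Mia, 110000
Wendy, 100000
Pete, 100000


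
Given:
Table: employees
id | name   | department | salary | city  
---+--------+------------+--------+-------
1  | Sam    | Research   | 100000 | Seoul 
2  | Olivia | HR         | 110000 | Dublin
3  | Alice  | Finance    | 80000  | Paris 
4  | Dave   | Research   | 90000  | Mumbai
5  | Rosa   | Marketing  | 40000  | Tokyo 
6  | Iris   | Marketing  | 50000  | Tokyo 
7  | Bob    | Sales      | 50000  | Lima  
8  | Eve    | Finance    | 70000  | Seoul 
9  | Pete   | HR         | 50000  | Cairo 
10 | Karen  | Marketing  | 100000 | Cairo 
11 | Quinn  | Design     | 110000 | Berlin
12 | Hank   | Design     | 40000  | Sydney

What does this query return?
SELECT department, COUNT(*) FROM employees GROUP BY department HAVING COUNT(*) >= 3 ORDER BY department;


Groups with count >= 3:
  Marketing: 3 -> PASS
  Design: 2 -> filtered out
  Finance: 2 -> filtered out
  HR: 2 -> filtered out
  Research: 2 -> filtered out
  Sales: 1 -> filtered out


1 groups:
Marketing, 3


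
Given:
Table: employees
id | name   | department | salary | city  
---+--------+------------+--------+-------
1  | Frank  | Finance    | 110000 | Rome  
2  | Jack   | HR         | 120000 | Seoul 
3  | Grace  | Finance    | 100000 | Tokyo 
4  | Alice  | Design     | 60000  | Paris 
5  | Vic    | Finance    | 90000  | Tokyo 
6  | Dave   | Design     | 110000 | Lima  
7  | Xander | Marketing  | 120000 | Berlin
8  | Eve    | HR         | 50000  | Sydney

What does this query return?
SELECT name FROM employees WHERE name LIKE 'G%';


LIKE 'G%' matches names starting with 'G'
Matching: 1

1 rows:
Grace


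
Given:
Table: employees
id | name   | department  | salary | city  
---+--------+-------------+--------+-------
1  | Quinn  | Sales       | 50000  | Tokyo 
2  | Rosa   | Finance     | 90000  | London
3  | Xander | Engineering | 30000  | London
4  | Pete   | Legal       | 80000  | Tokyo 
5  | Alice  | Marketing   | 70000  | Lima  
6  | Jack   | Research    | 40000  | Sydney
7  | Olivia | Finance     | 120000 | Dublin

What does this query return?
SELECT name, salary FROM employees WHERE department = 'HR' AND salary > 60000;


Filtering: department = 'HR' AND salary > 60000
Matching: 0 rows

Empty result set (0 rows)


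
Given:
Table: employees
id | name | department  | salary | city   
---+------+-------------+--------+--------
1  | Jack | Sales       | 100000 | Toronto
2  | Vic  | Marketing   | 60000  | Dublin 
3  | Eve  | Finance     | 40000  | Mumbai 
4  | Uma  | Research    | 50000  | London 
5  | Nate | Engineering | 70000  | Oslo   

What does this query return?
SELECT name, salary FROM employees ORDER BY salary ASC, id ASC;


Sorting by salary ASC, then id ASC for ties

5 rows:
Eve, 40000
Uma, 50000
Vic, 60000
Nate, 70000
Jack, 100000


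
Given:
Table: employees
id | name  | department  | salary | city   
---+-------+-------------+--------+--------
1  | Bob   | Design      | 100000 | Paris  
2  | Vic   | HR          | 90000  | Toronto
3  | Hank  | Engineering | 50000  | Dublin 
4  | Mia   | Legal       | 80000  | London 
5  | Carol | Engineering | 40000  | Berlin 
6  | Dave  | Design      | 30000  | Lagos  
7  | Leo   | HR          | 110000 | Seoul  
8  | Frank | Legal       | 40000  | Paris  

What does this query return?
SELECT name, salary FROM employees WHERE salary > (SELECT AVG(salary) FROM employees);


Subquery: AVG(salary) = 67500.0
Filtering: salary > 67500.0
  Bob (100000) -> MATCH
  Vic (90000) -> MATCH
  Mia (80000) -> MATCH
  Leo (110000) -> MATCH


4 rows:
Bob, 100000
Vic, 90000
Mia, 80000
Leo, 110000


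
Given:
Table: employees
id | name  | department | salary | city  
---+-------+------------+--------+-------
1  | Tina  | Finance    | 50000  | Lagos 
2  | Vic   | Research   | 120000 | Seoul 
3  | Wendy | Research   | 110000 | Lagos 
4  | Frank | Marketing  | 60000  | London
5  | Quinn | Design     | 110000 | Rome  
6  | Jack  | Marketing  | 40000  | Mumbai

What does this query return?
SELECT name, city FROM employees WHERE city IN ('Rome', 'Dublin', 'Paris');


Filtering: city IN ('Rome', 'Dublin', 'Paris')
Matching: 1 rows

1 rows:
Quinn, Rome


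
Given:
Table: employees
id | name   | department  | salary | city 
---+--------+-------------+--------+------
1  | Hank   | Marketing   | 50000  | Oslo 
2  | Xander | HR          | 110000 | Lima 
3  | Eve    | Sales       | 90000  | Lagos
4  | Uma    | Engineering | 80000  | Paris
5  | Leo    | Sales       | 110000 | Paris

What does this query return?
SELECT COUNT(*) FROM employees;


COUNT(*) counts all rows

5


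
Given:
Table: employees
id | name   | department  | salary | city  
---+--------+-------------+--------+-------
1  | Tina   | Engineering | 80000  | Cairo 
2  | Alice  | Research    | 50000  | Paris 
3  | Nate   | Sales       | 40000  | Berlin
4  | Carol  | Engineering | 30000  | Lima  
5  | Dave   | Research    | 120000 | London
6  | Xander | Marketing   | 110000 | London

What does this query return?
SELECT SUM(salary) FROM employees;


SUM(salary) = 80000 + 50000 + 40000 + 30000 + 120000 + 110000 = 430000

430000


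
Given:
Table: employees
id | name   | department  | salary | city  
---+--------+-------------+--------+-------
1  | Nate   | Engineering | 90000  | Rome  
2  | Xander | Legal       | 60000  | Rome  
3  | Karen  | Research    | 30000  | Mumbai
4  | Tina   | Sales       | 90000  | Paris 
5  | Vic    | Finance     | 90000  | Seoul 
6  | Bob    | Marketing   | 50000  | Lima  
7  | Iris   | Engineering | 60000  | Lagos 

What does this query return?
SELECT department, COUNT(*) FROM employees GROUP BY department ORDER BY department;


Assigning each row to its department group:
  Nate -> Engineering
  Xander -> Legal
  Karen -> Research
  Tina -> Sales
  Vic -> Finance
  Bob -> Marketing
  Iris -> Engineering


6 groups:
Engineering, 2
Finance, 1
Legal, 1
Marketing, 1
Research, 1
Sales, 1


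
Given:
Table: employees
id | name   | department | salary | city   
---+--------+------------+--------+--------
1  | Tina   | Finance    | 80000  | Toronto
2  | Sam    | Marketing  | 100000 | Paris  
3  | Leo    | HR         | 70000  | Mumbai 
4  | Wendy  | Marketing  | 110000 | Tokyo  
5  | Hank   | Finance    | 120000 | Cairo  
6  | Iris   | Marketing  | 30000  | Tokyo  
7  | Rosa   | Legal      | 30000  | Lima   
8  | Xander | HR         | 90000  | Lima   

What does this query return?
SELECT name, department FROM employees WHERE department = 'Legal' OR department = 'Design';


Filtering: department = 'Legal' OR 'Design'
Matching: 1 rows

1 rows:
Rosa, Legal


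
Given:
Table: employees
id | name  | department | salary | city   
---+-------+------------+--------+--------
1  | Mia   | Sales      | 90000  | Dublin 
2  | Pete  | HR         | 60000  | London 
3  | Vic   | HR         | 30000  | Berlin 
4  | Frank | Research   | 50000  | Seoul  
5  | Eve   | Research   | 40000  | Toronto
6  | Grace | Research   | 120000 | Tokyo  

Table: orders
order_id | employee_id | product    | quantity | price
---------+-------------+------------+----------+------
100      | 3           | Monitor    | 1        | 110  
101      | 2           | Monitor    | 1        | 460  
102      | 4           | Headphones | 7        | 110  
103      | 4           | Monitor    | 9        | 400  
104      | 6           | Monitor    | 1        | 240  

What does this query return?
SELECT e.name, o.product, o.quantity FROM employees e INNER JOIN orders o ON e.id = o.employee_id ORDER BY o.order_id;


Joining employees.id = orders.employee_id:
  employee Vic (id=3) -> order Monitor
  employee Pete (id=2) -> order Monitor
  employee Frank (id=4) -> order Headphones
  employee Frank (id=4) -> order Monitor
  employee Grace (id=6) -> order Monitor


5 rows:
Vic, Monitor, 1
Pete, Monitor, 1
Frank, Headphones, 7
Frank, Monitor, 9
Grace, Monitor, 1


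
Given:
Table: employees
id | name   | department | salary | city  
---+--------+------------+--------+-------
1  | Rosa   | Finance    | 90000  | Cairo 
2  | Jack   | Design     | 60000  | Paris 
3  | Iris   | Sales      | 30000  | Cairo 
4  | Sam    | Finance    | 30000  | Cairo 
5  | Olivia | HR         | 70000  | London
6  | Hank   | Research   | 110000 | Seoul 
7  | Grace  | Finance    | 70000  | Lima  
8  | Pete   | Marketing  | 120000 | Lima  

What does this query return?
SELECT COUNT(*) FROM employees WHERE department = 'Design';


Counting rows where department = 'Design'
  Jack -> MATCH


1


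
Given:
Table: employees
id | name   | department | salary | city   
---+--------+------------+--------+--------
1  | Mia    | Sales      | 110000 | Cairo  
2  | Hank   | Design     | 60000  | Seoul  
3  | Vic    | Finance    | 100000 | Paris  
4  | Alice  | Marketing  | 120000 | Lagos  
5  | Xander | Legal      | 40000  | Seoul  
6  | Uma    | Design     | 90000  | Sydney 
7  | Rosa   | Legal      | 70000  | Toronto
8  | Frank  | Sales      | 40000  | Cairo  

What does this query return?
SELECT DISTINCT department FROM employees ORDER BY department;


All 'department' values (row order): Sales, Design, Finance, Marketing, Legal, Design, Legal, Sales
Removing duplicates leaves 5 unique value(s).

5 values:
Design
Finance
Legal
Marketing
Sales


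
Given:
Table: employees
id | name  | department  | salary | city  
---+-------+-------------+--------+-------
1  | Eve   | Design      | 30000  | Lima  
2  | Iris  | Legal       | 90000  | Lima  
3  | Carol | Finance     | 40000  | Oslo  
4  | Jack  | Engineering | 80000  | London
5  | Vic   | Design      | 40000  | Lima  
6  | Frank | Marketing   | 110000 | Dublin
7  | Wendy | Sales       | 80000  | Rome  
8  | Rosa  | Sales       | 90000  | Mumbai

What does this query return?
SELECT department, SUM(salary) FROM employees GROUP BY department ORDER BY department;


Summing salary within each department:
  Design: 30000 + 40000 = 70000
  Engineering: 80000 = 80000
  Finance: 40000 = 40000
  Legal: 90000 = 90000
  Marketing: 110000 = 110000
  Sales: 80000 + 90000 = 170000


6 groups:
Design, 70000
Engineering, 80000
Finance, 40000
Legal, 90000
Marketing, 110000
Sales, 170000


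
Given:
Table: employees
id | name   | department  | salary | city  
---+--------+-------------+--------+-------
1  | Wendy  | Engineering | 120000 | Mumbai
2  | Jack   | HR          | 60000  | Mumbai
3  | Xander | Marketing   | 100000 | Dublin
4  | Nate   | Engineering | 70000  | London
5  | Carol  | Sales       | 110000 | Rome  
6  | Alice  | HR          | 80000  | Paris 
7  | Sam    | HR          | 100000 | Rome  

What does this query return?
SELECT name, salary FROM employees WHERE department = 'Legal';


Filtering: department = 'Legal'
Matching rows: 0

Empty result set (0 rows)


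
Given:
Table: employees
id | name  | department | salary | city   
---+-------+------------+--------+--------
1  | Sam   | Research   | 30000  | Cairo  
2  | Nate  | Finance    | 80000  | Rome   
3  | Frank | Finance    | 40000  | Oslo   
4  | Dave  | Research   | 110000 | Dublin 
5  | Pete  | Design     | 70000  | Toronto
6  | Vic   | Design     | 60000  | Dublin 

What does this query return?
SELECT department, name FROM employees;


Projecting columns: department, name

6 rows:
Research, Sam
Finance, Nate
Finance, Frank
Research, Dave
Design, Pete
Design, Vic


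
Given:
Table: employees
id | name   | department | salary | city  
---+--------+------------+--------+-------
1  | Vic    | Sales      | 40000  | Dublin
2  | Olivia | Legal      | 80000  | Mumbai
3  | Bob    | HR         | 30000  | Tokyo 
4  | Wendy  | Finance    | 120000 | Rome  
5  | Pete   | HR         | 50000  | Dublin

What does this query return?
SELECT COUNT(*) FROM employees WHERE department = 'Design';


Counting rows where department = 'Design'


0


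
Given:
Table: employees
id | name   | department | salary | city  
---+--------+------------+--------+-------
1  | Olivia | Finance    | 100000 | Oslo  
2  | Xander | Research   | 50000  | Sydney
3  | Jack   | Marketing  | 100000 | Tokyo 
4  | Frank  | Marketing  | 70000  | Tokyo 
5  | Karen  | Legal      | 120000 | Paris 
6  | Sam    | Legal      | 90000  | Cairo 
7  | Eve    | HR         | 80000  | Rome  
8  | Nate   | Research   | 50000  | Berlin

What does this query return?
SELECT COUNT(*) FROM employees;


COUNT(*) counts all rows

8


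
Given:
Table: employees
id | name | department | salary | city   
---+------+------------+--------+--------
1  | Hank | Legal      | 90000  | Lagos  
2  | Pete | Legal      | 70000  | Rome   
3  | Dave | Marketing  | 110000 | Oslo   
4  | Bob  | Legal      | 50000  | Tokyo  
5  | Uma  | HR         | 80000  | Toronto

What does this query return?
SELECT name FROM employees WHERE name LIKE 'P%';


LIKE 'P%' matches names starting with 'P'
Matching: 1

1 rows:
Pete


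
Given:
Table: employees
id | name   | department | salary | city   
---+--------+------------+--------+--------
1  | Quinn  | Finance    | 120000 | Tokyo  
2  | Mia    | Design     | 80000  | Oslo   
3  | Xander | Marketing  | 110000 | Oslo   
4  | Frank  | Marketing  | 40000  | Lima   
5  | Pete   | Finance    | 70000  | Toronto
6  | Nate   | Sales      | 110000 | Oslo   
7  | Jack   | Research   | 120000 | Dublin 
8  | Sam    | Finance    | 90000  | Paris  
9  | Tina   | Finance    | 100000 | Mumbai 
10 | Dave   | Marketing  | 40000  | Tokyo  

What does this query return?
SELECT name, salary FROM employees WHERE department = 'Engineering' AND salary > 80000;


Filtering: department = 'Engineering' AND salary > 80000
Matching: 0 rows

Empty result set (0 rows)


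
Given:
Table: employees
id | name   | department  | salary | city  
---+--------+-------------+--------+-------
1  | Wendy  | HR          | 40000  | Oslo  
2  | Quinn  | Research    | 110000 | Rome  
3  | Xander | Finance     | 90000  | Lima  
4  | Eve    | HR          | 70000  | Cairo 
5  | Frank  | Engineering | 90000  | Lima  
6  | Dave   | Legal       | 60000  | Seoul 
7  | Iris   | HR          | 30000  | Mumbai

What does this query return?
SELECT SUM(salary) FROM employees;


SUM(salary) = 40000 + 110000 + 90000 + 70000 + 90000 + 60000 + 30000 = 490000

490000


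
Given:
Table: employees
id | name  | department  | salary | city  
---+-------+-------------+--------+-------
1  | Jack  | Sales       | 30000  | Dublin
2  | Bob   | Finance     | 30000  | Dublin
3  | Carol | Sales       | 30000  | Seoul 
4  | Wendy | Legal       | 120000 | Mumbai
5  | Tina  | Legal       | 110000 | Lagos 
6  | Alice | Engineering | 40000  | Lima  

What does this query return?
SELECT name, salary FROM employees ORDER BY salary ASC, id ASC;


Sorting by salary ASC, then id ASC for ties

6 rows:
Jack, 30000
Bob, 30000
Carol, 30000
Alice, 40000
Tina, 110000
Wendy, 120000


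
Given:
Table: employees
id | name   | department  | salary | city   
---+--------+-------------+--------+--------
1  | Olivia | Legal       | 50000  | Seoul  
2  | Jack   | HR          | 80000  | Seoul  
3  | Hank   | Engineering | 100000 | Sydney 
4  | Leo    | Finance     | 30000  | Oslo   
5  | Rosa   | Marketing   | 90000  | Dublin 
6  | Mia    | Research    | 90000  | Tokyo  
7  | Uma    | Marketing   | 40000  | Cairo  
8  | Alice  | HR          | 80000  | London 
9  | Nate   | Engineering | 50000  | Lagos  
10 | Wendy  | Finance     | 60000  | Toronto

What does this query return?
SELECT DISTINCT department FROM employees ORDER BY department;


All 'department' values (row order): Legal, HR, Engineering, Finance, Marketing, Research, Marketing, HR, Engineering, Finance
Removing duplicates leaves 6 unique value(s).

6 values:
Engineering
Finance
HR
Legal
Marketing
Research


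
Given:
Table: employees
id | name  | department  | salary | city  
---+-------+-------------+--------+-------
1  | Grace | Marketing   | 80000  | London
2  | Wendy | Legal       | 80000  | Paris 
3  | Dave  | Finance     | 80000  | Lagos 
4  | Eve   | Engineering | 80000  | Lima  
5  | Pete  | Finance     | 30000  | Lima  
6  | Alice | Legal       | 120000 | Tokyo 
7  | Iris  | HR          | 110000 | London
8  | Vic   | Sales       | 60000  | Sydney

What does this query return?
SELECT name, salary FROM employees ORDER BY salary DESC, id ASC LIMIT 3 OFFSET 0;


Sort by salary DESC (id ASC tiebreak), then skip 0 and take 3
Rows 1 through 3

3 rows:
Alice, 120000
Iris, 110000
Grace, 80000


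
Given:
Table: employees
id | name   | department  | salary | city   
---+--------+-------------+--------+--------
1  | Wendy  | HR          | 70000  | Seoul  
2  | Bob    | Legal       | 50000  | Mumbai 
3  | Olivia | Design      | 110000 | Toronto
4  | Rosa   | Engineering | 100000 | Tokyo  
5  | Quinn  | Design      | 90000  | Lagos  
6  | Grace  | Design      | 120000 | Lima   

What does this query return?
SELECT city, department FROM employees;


Projecting columns: city, department

6 rows:
Seoul, HR
Mumbai, Legal
Toronto, Design
Tokyo, Engineering
Lagos, Design
Lima, Design


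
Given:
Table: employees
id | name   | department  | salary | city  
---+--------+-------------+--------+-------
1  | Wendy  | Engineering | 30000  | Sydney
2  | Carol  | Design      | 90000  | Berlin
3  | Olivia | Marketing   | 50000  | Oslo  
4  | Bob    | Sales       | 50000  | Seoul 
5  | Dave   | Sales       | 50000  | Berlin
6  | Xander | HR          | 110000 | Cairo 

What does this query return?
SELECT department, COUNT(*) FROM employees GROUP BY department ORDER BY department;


Assigning each row to its department group:
  Wendy -> Engineering
  Carol -> Design
  Olivia -> Marketing
  Bob -> Sales
  Dave -> Sales
  Xander -> HR


5 groups:
Design, 1
Engineering, 1
HR, 1
Marketing, 1
Sales, 2


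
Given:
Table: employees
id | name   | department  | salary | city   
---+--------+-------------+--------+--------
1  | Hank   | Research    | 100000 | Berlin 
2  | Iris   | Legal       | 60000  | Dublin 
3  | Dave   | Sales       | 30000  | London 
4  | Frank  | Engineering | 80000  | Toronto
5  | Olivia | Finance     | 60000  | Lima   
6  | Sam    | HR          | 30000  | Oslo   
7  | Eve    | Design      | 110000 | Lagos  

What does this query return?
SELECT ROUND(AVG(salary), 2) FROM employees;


SUM(salary) = 470000
COUNT = 7
ROUND(AVG, 2) = ROUND(470000 / 7, 2) = 67142.86

67142.86


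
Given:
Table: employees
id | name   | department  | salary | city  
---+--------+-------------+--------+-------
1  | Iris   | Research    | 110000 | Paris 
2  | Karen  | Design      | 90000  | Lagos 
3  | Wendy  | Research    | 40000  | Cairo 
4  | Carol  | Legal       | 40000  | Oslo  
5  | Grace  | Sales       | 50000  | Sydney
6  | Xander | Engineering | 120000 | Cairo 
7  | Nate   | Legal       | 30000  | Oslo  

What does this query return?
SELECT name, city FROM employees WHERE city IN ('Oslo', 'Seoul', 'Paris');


Filtering: city IN ('Oslo', 'Seoul', 'Paris')
Matching: 3 rows

3 rows:
Iris, Paris
Carol, Oslo
Nate, Oslo


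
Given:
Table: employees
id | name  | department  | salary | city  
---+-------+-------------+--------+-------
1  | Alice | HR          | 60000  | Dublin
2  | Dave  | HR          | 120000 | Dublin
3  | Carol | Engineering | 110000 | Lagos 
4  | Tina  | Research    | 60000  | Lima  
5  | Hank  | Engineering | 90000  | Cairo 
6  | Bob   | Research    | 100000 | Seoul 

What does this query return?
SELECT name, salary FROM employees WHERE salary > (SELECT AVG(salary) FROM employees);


Subquery: AVG(salary) = 90000.0
Filtering: salary > 90000.0
  Dave (120000) -> MATCH
  Carol (110000) -> MATCH
  Bob (100000) -> MATCH


3 rows:
Dave, 120000
Carol, 110000
Bob, 100000


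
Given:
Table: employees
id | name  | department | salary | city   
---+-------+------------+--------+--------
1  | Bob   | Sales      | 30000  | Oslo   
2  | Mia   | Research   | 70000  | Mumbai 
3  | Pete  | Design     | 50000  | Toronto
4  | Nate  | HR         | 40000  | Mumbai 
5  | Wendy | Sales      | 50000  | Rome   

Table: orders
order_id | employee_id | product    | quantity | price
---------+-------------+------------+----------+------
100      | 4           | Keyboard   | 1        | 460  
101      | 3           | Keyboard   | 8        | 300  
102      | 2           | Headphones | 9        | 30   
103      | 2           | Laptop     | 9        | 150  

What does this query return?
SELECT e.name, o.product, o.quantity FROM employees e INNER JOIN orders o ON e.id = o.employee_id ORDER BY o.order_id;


Joining employees.id = orders.employee_id:
  employee Nate (id=4) -> order Keyboard
  employee Pete (id=3) -> order Keyboard
  employee Mia (id=2) -> order Headphones
  employee Mia (id=2) -> order Laptop


4 rows:
Nate, Keyboard, 1
Pete, Keyboard, 8
Mia, Headphones, 9
Mia, Laptop, 9


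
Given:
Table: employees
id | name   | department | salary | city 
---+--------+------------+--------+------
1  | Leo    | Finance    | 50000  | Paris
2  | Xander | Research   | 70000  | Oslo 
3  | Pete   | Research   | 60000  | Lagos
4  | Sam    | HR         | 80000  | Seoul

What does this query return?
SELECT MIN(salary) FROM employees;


Salaries: 50000, 70000, 60000, 80000
MIN = 50000

50000


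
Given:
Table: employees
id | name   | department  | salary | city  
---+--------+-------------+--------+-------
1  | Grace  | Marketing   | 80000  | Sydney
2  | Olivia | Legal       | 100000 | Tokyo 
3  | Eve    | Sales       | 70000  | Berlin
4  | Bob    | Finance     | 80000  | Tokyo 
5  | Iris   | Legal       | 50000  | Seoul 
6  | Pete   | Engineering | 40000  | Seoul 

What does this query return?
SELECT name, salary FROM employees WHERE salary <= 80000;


Filtering: salary <= 80000
Matching: 5 rows

5 rows:
Grace, 80000
Eve, 70000
Bob, 80000
Iris, 50000
Pete, 40000


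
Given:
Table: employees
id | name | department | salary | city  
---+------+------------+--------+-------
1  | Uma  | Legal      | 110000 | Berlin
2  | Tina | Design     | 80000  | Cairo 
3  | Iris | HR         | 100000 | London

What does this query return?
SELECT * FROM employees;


SELECT * returns all 3 rows with all columns

3 rows:
1, Uma, Legal, 110000, Berlin
2, Tina, Design, 80000, Cairo
3, Iris, HR, 100000, London


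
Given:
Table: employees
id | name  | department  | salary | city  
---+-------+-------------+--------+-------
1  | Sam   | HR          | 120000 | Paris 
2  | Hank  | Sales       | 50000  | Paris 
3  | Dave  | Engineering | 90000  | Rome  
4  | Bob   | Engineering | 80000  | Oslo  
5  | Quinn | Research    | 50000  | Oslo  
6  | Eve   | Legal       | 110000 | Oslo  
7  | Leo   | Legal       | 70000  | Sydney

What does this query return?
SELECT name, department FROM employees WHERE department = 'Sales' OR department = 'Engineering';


Filtering: department = 'Sales' OR 'Engineering'
Matching: 3 rows

3 rows:
Hank, Sales
Dave, Engineering
Bob, Engineering


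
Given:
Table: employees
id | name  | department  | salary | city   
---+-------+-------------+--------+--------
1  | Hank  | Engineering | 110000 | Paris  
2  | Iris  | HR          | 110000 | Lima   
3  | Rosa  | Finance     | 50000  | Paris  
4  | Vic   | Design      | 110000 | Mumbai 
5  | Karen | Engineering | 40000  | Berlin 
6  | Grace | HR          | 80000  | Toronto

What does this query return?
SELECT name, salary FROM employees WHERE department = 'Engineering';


Filtering: department = 'Engineering'
Matching rows: 2

2 rows:
Hank, 110000
Karen, 40000


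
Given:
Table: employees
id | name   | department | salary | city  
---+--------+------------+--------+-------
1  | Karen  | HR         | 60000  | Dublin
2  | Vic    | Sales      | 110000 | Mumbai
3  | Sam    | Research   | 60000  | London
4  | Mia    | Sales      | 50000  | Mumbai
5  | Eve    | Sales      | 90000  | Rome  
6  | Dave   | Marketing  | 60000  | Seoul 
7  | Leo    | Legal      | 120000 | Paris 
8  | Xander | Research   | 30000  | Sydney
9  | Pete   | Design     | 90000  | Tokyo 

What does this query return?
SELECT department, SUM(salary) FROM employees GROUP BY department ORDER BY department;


Summing salary within each department:
  Design: 90000 = 90000
  HR: 60000 = 60000
  Legal: 120000 = 120000
  Marketing: 60000 = 60000
  Research: 60000 + 30000 = 90000
  Sales: 110000 + 50000 + 90000 = 250000


6 groups:
Design, 90000
HR, 60000
Legal, 120000
Marketing, 60000
Research, 90000
Sales, 250000


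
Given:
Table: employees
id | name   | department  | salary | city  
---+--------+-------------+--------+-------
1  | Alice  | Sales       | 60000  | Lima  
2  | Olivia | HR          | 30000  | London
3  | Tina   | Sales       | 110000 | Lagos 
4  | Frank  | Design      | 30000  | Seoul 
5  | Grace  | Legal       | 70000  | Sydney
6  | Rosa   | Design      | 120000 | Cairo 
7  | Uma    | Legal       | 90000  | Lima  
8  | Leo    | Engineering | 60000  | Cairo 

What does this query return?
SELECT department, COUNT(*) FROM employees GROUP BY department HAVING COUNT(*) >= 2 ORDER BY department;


Groups with count >= 2:
  Design: 2 -> PASS
  Legal: 2 -> PASS
  Sales: 2 -> PASS
  Engineering: 1 -> filtered out
  HR: 1 -> filtered out


3 groups:
Design, 2
Legal, 2
Sales, 2


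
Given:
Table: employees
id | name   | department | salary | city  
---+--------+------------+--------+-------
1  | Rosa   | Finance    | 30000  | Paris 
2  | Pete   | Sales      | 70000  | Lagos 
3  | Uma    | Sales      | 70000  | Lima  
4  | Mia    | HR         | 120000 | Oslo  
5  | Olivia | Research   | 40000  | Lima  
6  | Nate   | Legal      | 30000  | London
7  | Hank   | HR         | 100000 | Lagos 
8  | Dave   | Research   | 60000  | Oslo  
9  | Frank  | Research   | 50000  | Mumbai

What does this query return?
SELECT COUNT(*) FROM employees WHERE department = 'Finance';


Counting rows where department = 'Finance'
  Rosa -> MATCH


1


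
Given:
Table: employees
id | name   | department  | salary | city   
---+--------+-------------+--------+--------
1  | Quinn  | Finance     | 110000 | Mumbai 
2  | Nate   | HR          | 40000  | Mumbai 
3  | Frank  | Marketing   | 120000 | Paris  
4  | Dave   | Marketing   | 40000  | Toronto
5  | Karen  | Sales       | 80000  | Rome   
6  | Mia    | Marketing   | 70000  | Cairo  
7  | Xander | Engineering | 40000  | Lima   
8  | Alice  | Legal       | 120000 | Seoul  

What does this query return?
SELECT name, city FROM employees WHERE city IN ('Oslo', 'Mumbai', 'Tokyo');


Filtering: city IN ('Oslo', 'Mumbai', 'Tokyo')
Matching: 2 rows

2 rows:
Quinn, Mumbai
Nate, Mumbai


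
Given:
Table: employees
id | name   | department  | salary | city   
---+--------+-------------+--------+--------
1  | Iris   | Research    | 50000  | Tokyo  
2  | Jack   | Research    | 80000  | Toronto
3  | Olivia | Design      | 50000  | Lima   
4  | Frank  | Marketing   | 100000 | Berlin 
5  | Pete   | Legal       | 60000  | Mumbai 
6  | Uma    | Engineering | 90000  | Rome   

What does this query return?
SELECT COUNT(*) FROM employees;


COUNT(*) counts all rows

6


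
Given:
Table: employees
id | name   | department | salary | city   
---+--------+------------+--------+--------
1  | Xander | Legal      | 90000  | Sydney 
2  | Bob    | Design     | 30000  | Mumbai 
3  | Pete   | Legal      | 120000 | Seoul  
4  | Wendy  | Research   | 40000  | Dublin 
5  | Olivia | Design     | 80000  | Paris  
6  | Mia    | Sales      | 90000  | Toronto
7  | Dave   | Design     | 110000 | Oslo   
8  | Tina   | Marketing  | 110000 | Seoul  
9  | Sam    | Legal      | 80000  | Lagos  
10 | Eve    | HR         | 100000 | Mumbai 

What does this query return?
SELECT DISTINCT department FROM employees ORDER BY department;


All 'department' values (row order): Legal, Design, Legal, Research, Design, Sales, Design, Marketing, Legal, HR
Removing duplicates leaves 6 unique value(s).

6 values:
Design
HR
Legal
Marketing
Research
Sales


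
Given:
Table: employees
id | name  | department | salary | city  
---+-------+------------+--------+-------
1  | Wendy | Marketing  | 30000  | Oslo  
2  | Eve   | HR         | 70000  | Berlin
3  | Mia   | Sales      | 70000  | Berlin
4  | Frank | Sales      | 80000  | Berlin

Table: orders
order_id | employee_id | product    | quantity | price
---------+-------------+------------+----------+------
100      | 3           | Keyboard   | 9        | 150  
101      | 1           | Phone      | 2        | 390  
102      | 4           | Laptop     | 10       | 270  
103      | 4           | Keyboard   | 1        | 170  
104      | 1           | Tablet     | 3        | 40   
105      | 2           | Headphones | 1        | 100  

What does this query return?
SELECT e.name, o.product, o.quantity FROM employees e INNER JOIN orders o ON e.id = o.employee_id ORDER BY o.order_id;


Joining employees.id = orders.employee_id:
  employee Mia (id=3) -> order Keyboard
  employee Wendy (id=1) -> order Phone
  employee Frank (id=4) -> order Laptop
  employee Frank (id=4) -> order Keyboard
  employee Wendy (id=1) -> order Tablet
  employee Eve (id=2) -> order Headphones


6 rows:
Mia, Keyboard, 9
Wendy, Phone, 2
Frank, Laptop, 10
Frank, Keyboard, 1
Wendy, Tablet, 3
Eve, Headphones, 1


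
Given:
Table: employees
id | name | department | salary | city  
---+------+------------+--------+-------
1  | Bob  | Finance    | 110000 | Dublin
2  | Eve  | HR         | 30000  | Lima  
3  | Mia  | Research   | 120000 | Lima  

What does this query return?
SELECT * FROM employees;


SELECT * returns all 3 rows with all columns

3 rows:
1, Bob, Finance, 110000, Dublin
2, Eve, HR, 30000, Lima
3, Mia, Research, 120000, Lima


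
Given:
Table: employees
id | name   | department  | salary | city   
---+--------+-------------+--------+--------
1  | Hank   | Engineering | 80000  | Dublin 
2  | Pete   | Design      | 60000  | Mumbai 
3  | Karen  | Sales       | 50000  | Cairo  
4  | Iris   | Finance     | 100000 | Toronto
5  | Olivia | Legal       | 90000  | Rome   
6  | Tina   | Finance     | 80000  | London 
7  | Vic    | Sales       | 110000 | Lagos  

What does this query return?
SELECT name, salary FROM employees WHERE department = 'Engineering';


Filtering: department = 'Engineering'
Matching rows: 1

1 rows:
Hank, 80000


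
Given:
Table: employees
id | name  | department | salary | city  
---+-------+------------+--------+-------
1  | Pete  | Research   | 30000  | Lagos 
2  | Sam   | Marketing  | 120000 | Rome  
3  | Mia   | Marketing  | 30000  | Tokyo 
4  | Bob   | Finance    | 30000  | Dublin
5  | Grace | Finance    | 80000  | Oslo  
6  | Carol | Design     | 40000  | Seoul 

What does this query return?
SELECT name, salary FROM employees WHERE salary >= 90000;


Filtering: salary >= 90000
Matching: 1 rows

1 rows:
Sam, 120000


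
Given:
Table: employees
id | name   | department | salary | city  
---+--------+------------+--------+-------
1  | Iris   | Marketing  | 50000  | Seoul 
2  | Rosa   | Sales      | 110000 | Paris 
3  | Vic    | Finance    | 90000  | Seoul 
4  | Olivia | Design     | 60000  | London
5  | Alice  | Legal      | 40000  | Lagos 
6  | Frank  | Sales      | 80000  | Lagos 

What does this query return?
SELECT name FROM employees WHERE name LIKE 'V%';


LIKE 'V%' matches names starting with 'V'
Matching: 1

1 rows:
Vic


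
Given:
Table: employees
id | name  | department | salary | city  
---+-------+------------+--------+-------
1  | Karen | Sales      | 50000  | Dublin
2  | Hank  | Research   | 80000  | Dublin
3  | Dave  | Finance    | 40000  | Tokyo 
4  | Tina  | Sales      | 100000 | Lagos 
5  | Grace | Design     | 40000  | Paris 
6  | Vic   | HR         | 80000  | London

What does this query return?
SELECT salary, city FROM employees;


Projecting columns: salary, city

6 rows:
50000, Dublin
80000, Dublin
40000, Tokyo
100000, Lagos
40000, Paris
80000, London


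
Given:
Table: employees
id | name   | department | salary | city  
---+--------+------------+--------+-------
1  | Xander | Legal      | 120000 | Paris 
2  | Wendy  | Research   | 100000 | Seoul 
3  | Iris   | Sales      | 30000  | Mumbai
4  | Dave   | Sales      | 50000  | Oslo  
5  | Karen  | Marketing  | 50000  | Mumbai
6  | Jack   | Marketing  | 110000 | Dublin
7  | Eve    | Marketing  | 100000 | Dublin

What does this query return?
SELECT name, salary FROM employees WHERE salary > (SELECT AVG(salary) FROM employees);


Subquery: AVG(salary) = 80000.0
Filtering: salary > 80000.0
  Xander (120000) -> MATCH
  Wendy (100000) -> MATCH
  Jack (110000) -> MATCH
  Eve (100000) -> MATCH


4 rows:
Xander, 120000
Wendy, 100000
Jack, 110000
Eve, 100000


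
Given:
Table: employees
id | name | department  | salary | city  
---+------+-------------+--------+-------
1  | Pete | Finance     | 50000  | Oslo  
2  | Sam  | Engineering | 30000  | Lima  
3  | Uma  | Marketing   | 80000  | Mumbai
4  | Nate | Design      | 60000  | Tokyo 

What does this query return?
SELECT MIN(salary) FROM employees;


Salaries: 50000, 30000, 80000, 60000
MIN = 30000

30000


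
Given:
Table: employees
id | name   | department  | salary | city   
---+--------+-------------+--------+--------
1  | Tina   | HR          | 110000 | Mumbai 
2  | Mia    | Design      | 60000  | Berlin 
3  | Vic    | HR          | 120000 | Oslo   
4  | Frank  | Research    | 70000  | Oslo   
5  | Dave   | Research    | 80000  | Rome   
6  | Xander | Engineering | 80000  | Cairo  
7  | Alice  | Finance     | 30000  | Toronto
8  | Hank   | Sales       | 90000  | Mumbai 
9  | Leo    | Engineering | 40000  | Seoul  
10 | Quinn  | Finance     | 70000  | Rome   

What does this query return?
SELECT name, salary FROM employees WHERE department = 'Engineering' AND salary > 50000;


Filtering: department = 'Engineering' AND salary > 50000
Matching: 1 rows

1 rows:
Xander, 80000


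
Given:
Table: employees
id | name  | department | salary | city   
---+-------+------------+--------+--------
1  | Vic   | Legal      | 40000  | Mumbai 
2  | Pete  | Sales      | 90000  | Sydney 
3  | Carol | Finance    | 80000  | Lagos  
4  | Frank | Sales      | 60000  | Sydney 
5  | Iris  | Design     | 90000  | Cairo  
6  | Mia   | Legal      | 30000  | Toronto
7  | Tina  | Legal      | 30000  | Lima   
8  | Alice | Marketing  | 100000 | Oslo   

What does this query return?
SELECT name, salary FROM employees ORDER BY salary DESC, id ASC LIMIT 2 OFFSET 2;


Sort by salary DESC (id ASC tiebreak), then skip 2 and take 2
Rows 3 through 4

2 rows:
Iris, 90000
Carol, 80000
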